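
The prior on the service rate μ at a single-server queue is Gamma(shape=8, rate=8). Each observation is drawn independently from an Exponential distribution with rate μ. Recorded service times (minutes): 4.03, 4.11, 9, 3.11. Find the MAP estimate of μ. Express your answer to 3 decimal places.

μ̂_MAP = 0.389

The Exponential(rate=μ) likelihood is ∝ μ^n e^(−μΣtᵢ). Here n = 4 and Σtᵢ = 4.03 + 4.11 + 9 + 3.11 = 20.25.
Posterior ∝ μ^7e^(−8μ) · μ^4e^(−20.25μ) = μ^11e^(−28.25μ), i.e. Gamma(12, 28.25).
Mode = (a−1)/b = 11/28.25 ≈ 0.389.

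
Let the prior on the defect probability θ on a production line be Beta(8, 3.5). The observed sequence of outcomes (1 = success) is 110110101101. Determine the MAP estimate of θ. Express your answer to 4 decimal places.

Prior: Beta(8, 3.5).
Data: 8 successes in 12 trials (from the sequence). The binomial likelihood contributes θ^8(1−θ)^4, so the posterior is Beta(8+8, 3.5+4) = Beta(16, 7.5).
For Beta(a, b) with a, b > 1 the mode is (a−1)/(a+b−2) = 15/21.5 ≈ 0.6977.

θ̂_MAP = 0.6977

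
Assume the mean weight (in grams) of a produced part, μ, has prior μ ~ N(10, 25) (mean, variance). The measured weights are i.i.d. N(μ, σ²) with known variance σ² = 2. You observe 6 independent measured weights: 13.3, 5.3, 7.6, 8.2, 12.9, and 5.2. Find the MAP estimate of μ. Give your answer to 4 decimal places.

n = 6; x̄ = (13.3 + 5.3 + 7.6 + 8.2 + 12.9 + 5.2)/6 = 52.5/6 = 8.75.
For a Normal prior and Normal likelihood with known variance, the posterior is Normal; its mode equals its mean, the precision-weighted average.
Prior precision 1/σ₀² = 1/25 = 0.04; data precision n/σ² = 6/2 = 3.
μ̂ = (0.04·10 + 3·8.75) / (0.04 + 3) = 26.65/3.04 = 2665/304 ≈ 8.7664.

μ̂_MAP = 8.7664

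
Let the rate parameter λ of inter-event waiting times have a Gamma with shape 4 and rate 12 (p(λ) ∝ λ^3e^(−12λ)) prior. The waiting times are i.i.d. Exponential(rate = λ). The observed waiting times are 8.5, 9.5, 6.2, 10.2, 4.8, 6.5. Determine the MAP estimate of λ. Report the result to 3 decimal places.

λ̂_MAP = 0.156

The Exponential(rate=λ) likelihood is ∝ λ^n e^(−λΣtᵢ). Here n = 6 and Σtᵢ = 8.5 + 9.5 + 6.2 + 10.2 + 4.8 + 6.5 = 45.7.
Posterior ∝ λ^3e^(−12λ) · λ^6e^(−45.7λ) = λ^9e^(−57.7λ), i.e. Gamma(10, 57.7).
Mode = (a−1)/b = 9/57.7 ≈ 0.156.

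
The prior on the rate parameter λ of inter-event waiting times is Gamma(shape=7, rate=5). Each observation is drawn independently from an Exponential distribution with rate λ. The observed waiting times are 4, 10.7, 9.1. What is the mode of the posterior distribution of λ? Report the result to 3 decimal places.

The Exponential(rate=λ) likelihood is ∝ λ^n e^(−λΣtᵢ). Here n = 3 and Σtᵢ = 4 + 10.7 + 9.1 = 23.8.
Posterior ∝ λ^6e^(−5λ) · λ^3e^(−23.8λ) = λ^9e^(−28.8λ), i.e. Gamma(10, 28.8).
Mode = (a−1)/b = 9/28.8 ≈ 0.313.

λ̂_MAP = 0.313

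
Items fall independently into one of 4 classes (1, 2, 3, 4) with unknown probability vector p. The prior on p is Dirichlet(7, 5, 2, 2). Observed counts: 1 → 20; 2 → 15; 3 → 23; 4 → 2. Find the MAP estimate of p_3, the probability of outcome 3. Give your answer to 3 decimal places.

The posterior is Dirichlet(αᵢ + nᵢ) = Dirichlet(27, 20, 25, 4).
For a Dirichlet(a₁,…,a_K) with all aᵢ > 1, the mode has j-th component (aⱼ − 1)/(Σaᵢ − K).
Here Σaᵢ = 76 and K = 4, so p_3 = (25 − 1)/(76 − 4) = 24/72 ≈ 0.333.

MAP estimate: 0.333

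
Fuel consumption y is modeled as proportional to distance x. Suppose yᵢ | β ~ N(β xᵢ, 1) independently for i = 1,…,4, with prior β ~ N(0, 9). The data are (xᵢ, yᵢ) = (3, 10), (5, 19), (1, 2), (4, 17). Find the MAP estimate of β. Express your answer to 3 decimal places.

log p(β | y) = −Σ(yᵢ − βxᵢ)²/(2·1) − β²/(2·9) + const.
Setting the derivative to zero: Σxᵢ(yᵢ − βxᵢ)/1 − β/9 = 0, so β = Σxᵢyᵢ / (Σxᵢ² + σ²/τ²).
Σxᵢyᵢ = 3·10 + 5·19 + 1·2 + 4·17 = 195; Σxᵢ² = 51; σ²/τ² = 1/9.
β̂_MAP = 195 / (51 + 1/9) = 195/(460/9) = 351/92 ≈ 3.815.

β̂_MAP = 3.815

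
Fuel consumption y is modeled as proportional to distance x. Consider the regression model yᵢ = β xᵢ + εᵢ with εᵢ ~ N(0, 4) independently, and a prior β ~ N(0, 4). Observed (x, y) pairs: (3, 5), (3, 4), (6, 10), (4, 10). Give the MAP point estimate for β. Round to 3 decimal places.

log p(β | y) = −Σ(yᵢ − βxᵢ)²/(2·4) − β²/(2·4) + const.
Setting the derivative to zero: Σxᵢ(yᵢ − βxᵢ)/4 − β/4 = 0, so β = Σxᵢyᵢ / (Σxᵢ² + σ²/τ²).
Σxᵢyᵢ = 3·5 + 3·4 + 6·10 + 4·10 = 127; Σxᵢ² = 70; σ²/τ² = 1.
β̂_MAP = 127 / (70 + 1) = 127/71 ≈ 1.789.

β̂_MAP = 1.789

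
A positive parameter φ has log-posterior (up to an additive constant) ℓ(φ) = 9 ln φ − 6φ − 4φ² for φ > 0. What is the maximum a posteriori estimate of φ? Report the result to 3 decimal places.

φ̂_MAP = 0.750

ℓ'(φ) = 9/φ − 6 − 8φ. Setting this to zero and multiplying by φ: 8φ² + 6φ − 9 = 0.
φ = (−6 + √(6² + 4·8·9)) / (2·8) = (−6 + √324) / 16 = (−6 + 18)/16 = 3/4.
ℓ''(φ) = −9/φ² − 8 < 0, confirming a maximum.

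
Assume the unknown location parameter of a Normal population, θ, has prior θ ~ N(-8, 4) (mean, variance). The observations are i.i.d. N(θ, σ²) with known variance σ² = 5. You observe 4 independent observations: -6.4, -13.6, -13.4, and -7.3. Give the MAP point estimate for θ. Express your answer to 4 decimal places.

θ̂_MAP = -9.6571

n = 4; x̄ = ((-6.4) + (-13.6) + (-13.4) + (-7.3))/4 = -40.7/4 = -10.175.
For a Normal prior and Normal likelihood with known variance, the posterior is Normal; its mode equals its mean, the precision-weighted average.
Prior precision 1/σ₀² = 1/4 = 0.25; data precision n/σ² = 4/5 = 0.8.
θ̂ = (0.25·(-8) + 0.8·(-10.175)) / (0.25 + 0.8) = (-10.14)/1.05 = -338/35 ≈ -9.6571.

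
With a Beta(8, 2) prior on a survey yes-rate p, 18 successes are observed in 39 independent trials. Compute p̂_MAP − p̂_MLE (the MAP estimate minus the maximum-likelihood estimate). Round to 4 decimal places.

Posterior is Beta(26, 23); MAP = (26−1)/(49−2) = 25/47 ≈ 0.53191.
MLE ignores the prior: p̂_MLE = k/n = 18/39 ≈ 0.46154.
Difference = 25/47 − 18/39 = 43/611 ≈ 0.0704.

MAP − MLE = 0.0704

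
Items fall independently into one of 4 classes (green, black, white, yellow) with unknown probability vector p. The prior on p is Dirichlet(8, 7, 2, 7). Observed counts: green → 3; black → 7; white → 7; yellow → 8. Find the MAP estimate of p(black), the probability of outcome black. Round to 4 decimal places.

MAP estimate of p(black) = 0.2889

The posterior is Dirichlet(αᵢ + nᵢ) = Dirichlet(11, 14, 9, 15).
For a Dirichlet(a₁,…,a_K) with all aᵢ > 1, the mode has j-th component (aⱼ − 1)/(Σaᵢ − K).
Here Σaᵢ = 49 and K = 4, so p(black) = (14 − 1)/(49 − 4) = 13/45 ≈ 0.2889.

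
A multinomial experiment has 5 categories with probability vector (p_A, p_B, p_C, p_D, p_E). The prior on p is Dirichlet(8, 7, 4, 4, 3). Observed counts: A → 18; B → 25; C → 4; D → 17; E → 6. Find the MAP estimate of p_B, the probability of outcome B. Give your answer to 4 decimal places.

MAP estimate of p_B = 0.3407

The posterior is Dirichlet(αᵢ + nᵢ) = Dirichlet(26, 32, 8, 21, 9).
For a Dirichlet(a₁,…,a_K) with all aᵢ > 1, the mode has j-th component (aⱼ − 1)/(Σaᵢ − K).
Here Σaᵢ = 96 and K = 5, so p_B = (32 − 1)/(96 − 5) = 31/91 ≈ 0.3407.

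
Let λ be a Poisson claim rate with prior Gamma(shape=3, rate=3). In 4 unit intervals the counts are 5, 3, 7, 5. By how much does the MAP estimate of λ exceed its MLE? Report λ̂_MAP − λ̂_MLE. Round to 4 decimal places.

MAP − MLE = -1.8571

Σxᵢ = 20. Posterior is Gamma(23, 7); MAP = (23−1)/7 = 22/7 ≈ 3.14286.
MLE = x̄ = 20/4 ≈ 5.00000.
Difference = 22/7 − 20/4 = -13/7 ≈ -1.8571.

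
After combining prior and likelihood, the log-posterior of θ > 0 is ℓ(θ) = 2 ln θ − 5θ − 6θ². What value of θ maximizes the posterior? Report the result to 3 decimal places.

θ̂_MAP = 0.250

ℓ'(θ) = 2/θ − 5 − 12θ. Setting this to zero and multiplying by θ: 12θ² + 5θ − 2 = 0.
θ = (−5 + √(5² + 4·12·2)) / (2·12) = (−5 + √121) / 24 = (−5 + 11)/24 = 1/4.
ℓ''(θ) = −2/θ² − 12 < 0, confirming a maximum.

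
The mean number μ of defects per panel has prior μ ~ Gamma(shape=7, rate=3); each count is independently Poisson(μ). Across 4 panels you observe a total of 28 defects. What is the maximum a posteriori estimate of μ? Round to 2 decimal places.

μ̂_MAP = 4.86

Σxᵢ = 28, n = 4.
Posterior ∝ μ^6e^(−3μ) · μ^28e^(−4μ) = μ^34e^(−7μ), i.e. Gamma(shape=35, rate=7).
The mode of a Gamma(a, b) with a ≥ 1 (shape–rate) is (a−1)/b = 34/7 ≈ 4.86.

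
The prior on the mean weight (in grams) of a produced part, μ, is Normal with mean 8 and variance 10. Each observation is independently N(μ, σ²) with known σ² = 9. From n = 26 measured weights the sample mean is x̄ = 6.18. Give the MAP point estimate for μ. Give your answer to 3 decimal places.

μ̂_MAP = 6.241

n = 26, x̄ = 6.18.
For a Normal prior and Normal likelihood with known variance, the posterior is Normal; its mode equals its mean, the precision-weighted average.
Prior precision 1/σ₀² = 1/10 = 0.1; data precision n/σ² = 26/9.
μ̂ = (0.1·8 + (26/9)·6.18) / (0.1 + 26/9) = (1399/75)/(269/90) = 8394/1345 ≈ 6.241.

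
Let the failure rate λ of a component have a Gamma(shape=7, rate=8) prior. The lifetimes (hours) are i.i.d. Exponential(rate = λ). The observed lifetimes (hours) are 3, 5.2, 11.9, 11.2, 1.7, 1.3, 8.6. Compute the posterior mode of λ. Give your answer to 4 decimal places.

The Exponential(rate=λ) likelihood is ∝ λ^n e^(−λΣtᵢ). Here n = 7 and Σtᵢ = 3 + 5.2 + 11.9 + 11.2 + 1.7 + 1.3 + 8.6 = 42.9.
Posterior ∝ λ^6e^(−8λ) · λ^7e^(−42.9λ) = λ^13e^(−50.9λ), i.e. Gamma(14, 50.9).
Mode = (a−1)/b = 13/50.9 ≈ 0.2554.

λ̂_MAP = 0.2554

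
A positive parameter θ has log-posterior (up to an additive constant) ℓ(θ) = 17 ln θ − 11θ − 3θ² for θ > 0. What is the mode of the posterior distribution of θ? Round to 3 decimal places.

ℓ'(θ) = 17/θ − 11 − 6θ. Setting this to zero and multiplying by θ: 6θ² + 11θ − 17 = 0.
θ = (−11 + √(11² + 4·6·17)) / (2·6) = (−11 + √529) / 12 = (−11 + 23)/12 = 1.
ℓ''(θ) = −17/θ² − 6 < 0, confirming a maximum.

θ̂_MAP = 1.000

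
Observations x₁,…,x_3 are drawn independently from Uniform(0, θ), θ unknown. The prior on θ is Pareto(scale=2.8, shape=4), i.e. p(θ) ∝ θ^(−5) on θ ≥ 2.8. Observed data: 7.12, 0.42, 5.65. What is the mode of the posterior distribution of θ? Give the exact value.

The Uniform(0, θ) likelihood is θ^(−n) for θ ≥ max(xᵢ), zero otherwise. Here max(xᵢ) = 7.12.
Posterior ∝ θ^(−5) · θ^(−3) = θ^(−8) on θ ≥ max(2.8, 7.12) = 7.12.
This density is strictly decreasing in θ, so the posterior mode lies at the lower boundary of the support.

θ̂_MAP = 7.12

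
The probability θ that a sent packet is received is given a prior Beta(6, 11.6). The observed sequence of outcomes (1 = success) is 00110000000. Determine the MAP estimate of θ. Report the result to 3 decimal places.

Prior: Beta(6, 11.6).
Data: 2 successes in 11 trials (from the sequence). The binomial likelihood contributes θ^2(1−θ)^9, so the posterior is Beta(6+2, 11.6+9) = Beta(8, 20.6).
For Beta(a, b) with a, b > 1 the mode is (a−1)/(a+b−2) = 7/26.6 ≈ 0.263.

θ̂_MAP = 0.263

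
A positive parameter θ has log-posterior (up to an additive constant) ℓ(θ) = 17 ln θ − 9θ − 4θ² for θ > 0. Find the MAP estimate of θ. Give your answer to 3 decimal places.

ℓ'(θ) = 17/θ − 9 − 8θ. Setting this to zero and multiplying by θ: 8θ² + 9θ − 17 = 0.
θ = (−9 + √(9² + 4·8·17)) / (2·8) = (−9 + √625) / 16 = (−9 + 25)/16 = 1.
ℓ''(θ) = −17/θ² − 8 < 0, confirming a maximum.

θ̂_MAP = 1.000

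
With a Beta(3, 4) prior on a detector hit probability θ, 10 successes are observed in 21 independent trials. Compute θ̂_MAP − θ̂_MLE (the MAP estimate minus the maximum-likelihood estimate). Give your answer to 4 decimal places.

MAP − MLE = -0.0147

Posterior is Beta(13, 15); MAP = (13−1)/(28−2) = 12/26 ≈ 0.46154.
MLE ignores the prior: θ̂_MLE = k/n = 10/21 ≈ 0.47619.
Difference = 12/26 − 10/21 = -4/273 ≈ -0.0147.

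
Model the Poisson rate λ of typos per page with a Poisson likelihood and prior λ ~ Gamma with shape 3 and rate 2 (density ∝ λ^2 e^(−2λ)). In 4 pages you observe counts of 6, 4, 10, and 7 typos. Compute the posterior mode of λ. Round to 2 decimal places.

λ̂_MAP = 4.83

Σxᵢ = 6+4+10+7 = 27, with n = 4.
Posterior ∝ λ^2e^(−2λ) · λ^27e^(−4λ) = λ^29e^(−6λ), i.e. Gamma(shape=30, rate=6).
The mode of a Gamma(a, b) with a ≥ 1 (shape–rate) is (a−1)/b = 29/6 ≈ 4.83.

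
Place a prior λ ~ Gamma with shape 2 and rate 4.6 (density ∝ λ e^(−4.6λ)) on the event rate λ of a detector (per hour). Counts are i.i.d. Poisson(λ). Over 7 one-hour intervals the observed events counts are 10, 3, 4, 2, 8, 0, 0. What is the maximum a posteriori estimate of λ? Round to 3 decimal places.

λ̂_MAP = 2.414

Σxᵢ = 10+3+4+2+8+0+0 = 27, with n = 7.
Posterior ∝ λe^(−4.6λ) · λ^27e^(−7λ) = λ^28e^(−11.6λ), i.e. Gamma(shape=29, rate=11.6).
The mode of a Gamma(a, b) with a ≥ 1 (shape–rate) is (a−1)/b = 28/11.6 ≈ 2.414.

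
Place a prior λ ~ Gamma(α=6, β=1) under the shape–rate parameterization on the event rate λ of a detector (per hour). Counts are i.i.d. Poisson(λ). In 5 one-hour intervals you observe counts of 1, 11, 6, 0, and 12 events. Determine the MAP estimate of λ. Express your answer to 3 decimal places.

λ̂_MAP = 5.833

Σxᵢ = 1+11+6+0+12 = 30, with n = 5.
Posterior ∝ λ^5e^(−1λ) · λ^30e^(−5λ) = λ^35e^(−6λ), i.e. Gamma(shape=36, rate=6).
The mode of a Gamma(a, b) with a ≥ 1 (shape–rate) is (a−1)/b = 35/6 ≈ 5.833.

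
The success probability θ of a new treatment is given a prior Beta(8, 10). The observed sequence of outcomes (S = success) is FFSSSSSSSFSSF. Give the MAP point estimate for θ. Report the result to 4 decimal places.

θ̂_MAP = 0.5517

Prior: Beta(8, 10).
Data: 9 successes in 13 trials (from the sequence). The binomial likelihood contributes θ^9(1−θ)^4, so the posterior is Beta(8+9, 10+4) = Beta(17, 14).
For Beta(a, b) with a, b > 1 the mode is (a−1)/(a+b−2) = 16/29 ≈ 0.5517.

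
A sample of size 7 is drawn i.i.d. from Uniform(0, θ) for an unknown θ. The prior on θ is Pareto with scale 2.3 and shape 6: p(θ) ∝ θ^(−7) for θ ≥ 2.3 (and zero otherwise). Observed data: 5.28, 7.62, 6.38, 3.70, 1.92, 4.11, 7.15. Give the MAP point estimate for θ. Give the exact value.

The Uniform(0, θ) likelihood is θ^(−n) for θ ≥ max(xᵢ), zero otherwise. Here max(xᵢ) = 7.62.
Posterior ∝ θ^(−7) · θ^(−7) = θ^(−14) on θ ≥ max(2.3, 7.62) = 7.62.
This density is strictly decreasing in θ, so the posterior mode lies at the lower boundary of the support.

θ̂_MAP = 7.62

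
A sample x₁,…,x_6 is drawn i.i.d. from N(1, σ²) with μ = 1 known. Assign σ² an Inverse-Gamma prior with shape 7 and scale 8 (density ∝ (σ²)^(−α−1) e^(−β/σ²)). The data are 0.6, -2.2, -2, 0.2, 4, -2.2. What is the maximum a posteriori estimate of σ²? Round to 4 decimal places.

σ̂²_MAP = 2.5127

Sum of squared deviations about the known mean: SS = (0.6−1)² + (-2.2−1)² + (-2−1)² + (0.2−1)² + (4−1)² + (-2.2−1)² = 39.28.
The Normal likelihood contributes (σ²)^(−n/2) exp(−SS/(2σ²)), so the posterior is Inverse-Gamma(α + n/2, β + SS/2) = Inverse-Gamma(10, 27.64).
The mode of Inverse-Gamma(a, b) is b/(a+1) = 27.64/11 ≈ 2.5127.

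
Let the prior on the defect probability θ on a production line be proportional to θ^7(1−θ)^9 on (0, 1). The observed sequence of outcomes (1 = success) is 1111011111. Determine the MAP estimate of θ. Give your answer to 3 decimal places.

The prior density ∝ θ^7(1−θ)^9 is the kernel of Beta(8, 10).
Data: 9 successes in 10 trials (from the sequence). The binomial likelihood contributes θ^9(1−θ)^1, so the posterior is Beta(8+9, 10+1) = Beta(17, 11).
For Beta(a, b) with a, b > 1 the mode is (a−1)/(a+b−2) = 16/26 ≈ 0.615.

θ̂_MAP = 0.615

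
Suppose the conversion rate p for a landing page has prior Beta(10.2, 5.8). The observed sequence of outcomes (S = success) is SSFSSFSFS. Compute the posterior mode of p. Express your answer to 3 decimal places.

Prior: Beta(10.2, 5.8).
Data: 6 successes in 9 trials (from the sequence). The binomial likelihood contributes p^6(1−p)^3, so the posterior is Beta(10.2+6, 5.8+3) = Beta(16.2, 8.8).
For Beta(a, b) with a, b > 1 the mode is (a−1)/(a+b−2) = 15.2/23 ≈ 0.661.

p̂_MAP = 0.661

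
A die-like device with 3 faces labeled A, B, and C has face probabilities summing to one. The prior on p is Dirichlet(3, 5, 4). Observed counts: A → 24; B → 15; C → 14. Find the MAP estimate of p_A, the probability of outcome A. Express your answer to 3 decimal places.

MAP estimate of p_A = 0.419

The posterior is Dirichlet(αᵢ + nᵢ) = Dirichlet(27, 20, 18).
For a Dirichlet(a₁,…,a_K) with all aᵢ > 1, the mode has j-th component (aⱼ − 1)/(Σaᵢ − K).
Here Σaᵢ = 65 and K = 3, so p_A = (27 − 1)/(65 − 3) = 26/62 ≈ 0.419.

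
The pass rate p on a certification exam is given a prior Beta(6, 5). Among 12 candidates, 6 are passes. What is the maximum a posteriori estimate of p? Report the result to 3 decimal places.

Prior: Beta(6, 5).
Data: 6 successes in 12 trials. The binomial likelihood contributes p^6(1−p)^6, so the posterior is Beta(6+6, 5+6) = Beta(12, 11).
For Beta(a, b) with a, b > 1 the mode is (a−1)/(a+b−2) = 11/21 ≈ 0.524.

p̂_MAP = 0.524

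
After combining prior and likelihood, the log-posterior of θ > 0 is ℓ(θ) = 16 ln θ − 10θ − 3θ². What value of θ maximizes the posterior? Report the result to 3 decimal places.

ℓ'(θ) = 16/θ − 10 − 6θ. Setting this to zero and multiplying by θ: 6θ² + 10θ − 16 = 0.
θ = (−10 + √(10² + 4·6·16)) / (2·6) = (−10 + √484) / 12 = (−10 + 22)/12 = 1.
ℓ''(θ) = −16/θ² − 6 < 0, confirming a maximum.

θ̂_MAP = 1.000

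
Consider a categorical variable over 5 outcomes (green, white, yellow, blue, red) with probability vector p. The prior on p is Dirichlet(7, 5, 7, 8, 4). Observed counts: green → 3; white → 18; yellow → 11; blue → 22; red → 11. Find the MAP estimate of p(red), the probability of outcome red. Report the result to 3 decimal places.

The posterior is Dirichlet(αᵢ + nᵢ) = Dirichlet(10, 23, 18, 30, 15).
For a Dirichlet(a₁,…,a_K) with all aᵢ > 1, the mode has j-th component (aⱼ − 1)/(Σaᵢ − K).
Here Σaᵢ = 96 and K = 5, so p(red) = (15 − 1)/(96 − 5) = 14/91 ≈ 0.154.

MAP estimate of p(red) = 0.154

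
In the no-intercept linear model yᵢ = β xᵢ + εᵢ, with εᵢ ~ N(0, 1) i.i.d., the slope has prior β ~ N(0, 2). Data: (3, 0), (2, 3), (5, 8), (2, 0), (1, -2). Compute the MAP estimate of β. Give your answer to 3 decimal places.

β̂_MAP = 1.011

log p(β | y) = −Σ(yᵢ − βxᵢ)²/(2·1) − β²/(2·2) + const.
Setting the derivative to zero: Σxᵢ(yᵢ − βxᵢ)/1 − β/2 = 0, so β = Σxᵢyᵢ / (Σxᵢ² + σ²/τ²).
Σxᵢyᵢ = 3·0 + 2·3 + 5·8 + 2·0 + 1·(-2) = 44; Σxᵢ² = 43; σ²/τ² = 0.5.
β̂_MAP = 44 / (43 + 0.5) = 44/43.5 ≈ 1.011.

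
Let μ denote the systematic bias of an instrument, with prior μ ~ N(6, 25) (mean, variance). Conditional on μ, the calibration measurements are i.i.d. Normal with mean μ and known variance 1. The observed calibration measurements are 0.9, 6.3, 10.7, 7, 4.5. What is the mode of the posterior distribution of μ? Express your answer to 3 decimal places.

n = 5; x̄ = (0.9 + 6.3 + 10.7 + 7 + 4.5)/5 = 29.4/5 = 5.88.
For a Normal prior and Normal likelihood with known variance, the posterior is Normal; its mode equals its mean, the precision-weighted average.
Prior precision 1/σ₀² = 1/25 = 0.04; data precision n/σ² = 5/1 = 5.
μ̂ = (0.04·6 + 5·5.88) / (0.04 + 5) = 29.64/5.04 = 247/42 ≈ 5.881.

μ̂_MAP = 5.881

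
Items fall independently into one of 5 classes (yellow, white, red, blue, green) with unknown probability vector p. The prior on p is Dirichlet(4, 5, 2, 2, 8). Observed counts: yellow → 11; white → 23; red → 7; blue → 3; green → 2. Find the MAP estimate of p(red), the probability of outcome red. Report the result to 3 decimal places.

MAP estimate of p(red) = 0.129

The posterior is Dirichlet(αᵢ + nᵢ) = Dirichlet(15, 28, 9, 5, 10).
For a Dirichlet(a₁,…,a_K) with all aᵢ > 1, the mode has j-th component (aⱼ − 1)/(Σaᵢ − K).
Here Σaᵢ = 67 and K = 5, so p(red) = (9 − 1)/(67 − 5) = 8/62 ≈ 0.129.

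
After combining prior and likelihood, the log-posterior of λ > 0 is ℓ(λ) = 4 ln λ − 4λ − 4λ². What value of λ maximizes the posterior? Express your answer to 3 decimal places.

ℓ'(λ) = 4/λ − 4 − 8λ. Setting this to zero and multiplying by λ: 8λ² + 4λ − 4 = 0.
λ = (−4 + √(4² + 4·8·4)) / (2·8) = (−4 + √144) / 16 = (−4 + 12)/16 = 1/2.
ℓ''(λ) = −4/λ² − 8 < 0, confirming a maximum.

λ̂_MAP = 0.500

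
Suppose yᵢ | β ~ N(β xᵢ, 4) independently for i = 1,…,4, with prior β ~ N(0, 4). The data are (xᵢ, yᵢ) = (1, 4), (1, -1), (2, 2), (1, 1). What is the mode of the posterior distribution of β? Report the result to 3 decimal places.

β̂_MAP = 1.000

log p(β | y) = −Σ(yᵢ − βxᵢ)²/(2·4) − β²/(2·4) + const.
Setting the derivative to zero: Σxᵢ(yᵢ − βxᵢ)/4 − β/4 = 0, so β = Σxᵢyᵢ / (Σxᵢ² + σ²/τ²).
Σxᵢyᵢ = 1·4 + 1·(-1) + 2·2 + 1·1 = 8; Σxᵢ² = 7; σ²/τ² = 1.
β̂_MAP = 8 / (7 + 1) = 8/8 ≈ 1.000.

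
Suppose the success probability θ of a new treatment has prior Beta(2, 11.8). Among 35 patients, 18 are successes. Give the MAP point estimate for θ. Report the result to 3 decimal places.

θ̂_MAP = 0.406

Prior: Beta(2, 11.8).
Data: 18 successes in 35 trials. The binomial likelihood contributes θ^18(1−θ)^17, so the posterior is Beta(2+18, 11.8+17) = Beta(20, 28.8).
For Beta(a, b) with a, b > 1 the mode is (a−1)/(a+b−2) = 19/46.8 ≈ 0.406.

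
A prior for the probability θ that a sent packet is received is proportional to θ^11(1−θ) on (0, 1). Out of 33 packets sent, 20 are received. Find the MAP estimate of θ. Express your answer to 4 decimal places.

θ̂_MAP = 0.6889

The prior density ∝ θ^11(1−θ)^1 is the kernel of Beta(12, 2).
Data: 20 successes in 33 trials. The binomial likelihood contributes θ^20(1−θ)^13, so the posterior is Beta(12+20, 2+13) = Beta(32, 15).
For Beta(a, b) with a, b > 1 the mode is (a−1)/(a+b−2) = 31/45 ≈ 0.6889.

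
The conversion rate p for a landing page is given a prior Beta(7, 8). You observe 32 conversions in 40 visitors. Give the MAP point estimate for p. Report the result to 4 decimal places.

Prior: Beta(7, 8).
Data: 32 successes in 40 trials. The binomial likelihood contributes p^32(1−p)^8, so the posterior is Beta(7+32, 8+8) = Beta(39, 16).
For Beta(a, b) with a, b > 1 the mode is (a−1)/(a+b−2) = 38/53 ≈ 0.7170.

p̂_MAP = 0.7170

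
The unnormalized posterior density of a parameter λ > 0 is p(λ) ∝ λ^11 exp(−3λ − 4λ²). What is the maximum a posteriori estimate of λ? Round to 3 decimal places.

ℓ'(λ) = 11/λ − 3 − 8λ. Setting this to zero and multiplying by λ: 8λ² + 3λ − 11 = 0.
λ = (−3 + √(3² + 4·8·11)) / (2·8) = (−3 + √361) / 16 = (−3 + 19)/16 = 1.
ℓ''(λ) = −11/λ² − 8 < 0, confirming a maximum.

λ̂_MAP = 1.000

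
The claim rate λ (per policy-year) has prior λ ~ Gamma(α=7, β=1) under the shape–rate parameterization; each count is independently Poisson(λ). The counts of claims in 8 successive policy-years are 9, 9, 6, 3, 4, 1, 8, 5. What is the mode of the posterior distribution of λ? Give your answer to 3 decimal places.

λ̂_MAP = 5.667

Σxᵢ = 9+9+6+3+4+1+8+5 = 45, with n = 8.
Posterior ∝ λ^6e^(−1λ) · λ^45e^(−8λ) = λ^51e^(−9λ), i.e. Gamma(shape=52, rate=9).
The mode of a Gamma(a, b) with a ≥ 1 (shape–rate) is (a−1)/b = 51/9 ≈ 5.667.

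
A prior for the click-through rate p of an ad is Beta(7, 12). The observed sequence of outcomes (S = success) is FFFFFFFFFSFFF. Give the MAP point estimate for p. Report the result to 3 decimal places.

p̂_MAP = 0.233

Prior: Beta(7, 12).
Data: 1 success in 13 trials (from the sequence). The binomial likelihood contributes p(1−p)^12, so the posterior is Beta(7+1, 12+12) = Beta(8, 24).
For Beta(a, b) with a, b > 1 the mode is (a−1)/(a+b−2) = 7/30 ≈ 0.233.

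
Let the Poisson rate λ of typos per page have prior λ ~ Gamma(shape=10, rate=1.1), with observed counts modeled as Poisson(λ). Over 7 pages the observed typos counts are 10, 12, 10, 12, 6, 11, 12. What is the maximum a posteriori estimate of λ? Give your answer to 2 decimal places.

Σxᵢ = 10+12+10+12+6+11+12 = 73, with n = 7.
Posterior ∝ λ^9e^(−1.1λ) · λ^73e^(−7λ) = λ^82e^(−8.1λ), i.e. Gamma(shape=83, rate=8.1).
The mode of a Gamma(a, b) with a ≥ 1 (shape–rate) is (a−1)/b = 82/8.1 ≈ 10.12.

λ̂_MAP = 10.12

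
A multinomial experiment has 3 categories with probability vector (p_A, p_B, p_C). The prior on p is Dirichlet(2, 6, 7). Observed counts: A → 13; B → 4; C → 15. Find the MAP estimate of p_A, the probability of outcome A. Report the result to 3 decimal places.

The posterior is Dirichlet(αᵢ + nᵢ) = Dirichlet(15, 10, 22).
For a Dirichlet(a₁,…,a_K) with all aᵢ > 1, the mode has j-th component (aⱼ − 1)/(Σaᵢ − K).
Here Σaᵢ = 47 and K = 3, so p_A = (15 − 1)/(47 − 3) = 14/44 ≈ 0.318.

MAP estimate of p_A = 0.318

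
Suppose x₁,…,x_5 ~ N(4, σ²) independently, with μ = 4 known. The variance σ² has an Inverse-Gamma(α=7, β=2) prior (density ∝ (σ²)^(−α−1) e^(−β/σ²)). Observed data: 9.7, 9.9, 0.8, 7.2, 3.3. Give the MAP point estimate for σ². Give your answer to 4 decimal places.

σ̂²_MAP = 4.3938

Sum of squared deviations about the known mean: SS = (9.7−4)² + (9.9−4)² + (0.8−4)² + (7.2−4)² + (3.3−4)² = 88.27.
The Normal likelihood contributes (σ²)^(−n/2) exp(−SS/(2σ²)), so the posterior is Inverse-Gamma(α + n/2, β + SS/2) = Inverse-Gamma(9.5, 46.135).
The mode of Inverse-Gamma(a, b) is b/(a+1) = 46.135/10.5 ≈ 4.3938.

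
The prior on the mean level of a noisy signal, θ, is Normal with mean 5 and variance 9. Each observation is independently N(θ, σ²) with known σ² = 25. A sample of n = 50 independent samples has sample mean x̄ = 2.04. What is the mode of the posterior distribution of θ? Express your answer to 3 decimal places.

n = 50, x̄ = 2.04.
For a Normal prior and Normal likelihood with known variance, the posterior is Normal; its mode equals its mean, the precision-weighted average.
Prior precision 1/σ₀² = 1/9; data precision n/σ² = 50/25 = 2.
θ̂ = ((1/9)·5 + 2·2.04) / (1/9 + 2) = (1043/225)/(19/9) = 1043/475 ≈ 2.196.

θ̂_MAP = 2.196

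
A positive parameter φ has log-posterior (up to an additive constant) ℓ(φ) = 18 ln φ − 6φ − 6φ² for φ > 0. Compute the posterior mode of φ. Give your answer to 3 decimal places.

ℓ'(φ) = 18/φ − 6 − 12φ. Setting this to zero and multiplying by φ: 12φ² + 6φ − 18 = 0.
φ = (−6 + √(6² + 4·12·18)) / (2·12) = (−6 + √900) / 24 = (−6 + 30)/24 = 1.
ℓ''(φ) = −18/φ² − 12 < 0, confirming a maximum.

φ̂_MAP = 1.000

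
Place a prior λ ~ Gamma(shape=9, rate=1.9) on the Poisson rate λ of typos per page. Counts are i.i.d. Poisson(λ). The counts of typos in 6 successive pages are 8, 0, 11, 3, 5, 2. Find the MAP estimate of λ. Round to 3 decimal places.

Σxᵢ = 8+0+11+3+5+2 = 29, with n = 6.
Posterior ∝ λ^8e^(−1.9λ) · λ^29e^(−6λ) = λ^37e^(−7.9λ), i.e. Gamma(shape=38, rate=7.9).
The mode of a Gamma(a, b) with a ≥ 1 (shape–rate) is (a−1)/b = 37/7.9 ≈ 4.684.

λ̂_MAP = 4.684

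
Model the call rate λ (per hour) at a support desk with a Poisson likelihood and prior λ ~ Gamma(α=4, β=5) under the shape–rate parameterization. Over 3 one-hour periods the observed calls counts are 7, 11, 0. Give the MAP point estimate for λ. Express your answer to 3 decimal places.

λ̂_MAP = 2.625

Σxᵢ = 7+11+0 = 18, with n = 3.
Posterior ∝ λ^3e^(−5λ) · λ^18e^(−3λ) = λ^21e^(−8λ), i.e. Gamma(shape=22, rate=8).
The mode of a Gamma(a, b) with a ≥ 1 (shape–rate) is (a−1)/b = 21/8 ≈ 2.625.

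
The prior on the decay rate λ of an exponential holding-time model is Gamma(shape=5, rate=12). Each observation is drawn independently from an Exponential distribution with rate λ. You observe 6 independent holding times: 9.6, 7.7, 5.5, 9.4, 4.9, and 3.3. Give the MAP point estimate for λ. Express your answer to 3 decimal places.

λ̂_MAP = 0.191

The Exponential(rate=λ) likelihood is ∝ λ^n e^(−λΣtᵢ). Here n = 6 and Σtᵢ = 9.6 + 7.7 + 5.5 + 9.4 + 4.9 + 3.3 = 40.4.
Posterior ∝ λ^4e^(−12λ) · λ^6e^(−40.4λ) = λ^10e^(−52.4λ), i.e. Gamma(11, 52.4).
Mode = (a−1)/b = 10/52.4 ≈ 0.191.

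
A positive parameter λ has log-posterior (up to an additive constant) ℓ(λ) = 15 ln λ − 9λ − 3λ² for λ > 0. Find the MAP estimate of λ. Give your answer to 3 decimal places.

λ̂_MAP = 1.000

ℓ'(λ) = 15/λ − 9 − 6λ. Setting this to zero and multiplying by λ: 6λ² + 9λ − 15 = 0.
λ = (−9 + √(9² + 4·6·15)) / (2·6) = (−9 + √441) / 12 = (−9 + 21)/12 = 1.
ℓ''(λ) = −15/λ² − 6 < 0, confirming a maximum.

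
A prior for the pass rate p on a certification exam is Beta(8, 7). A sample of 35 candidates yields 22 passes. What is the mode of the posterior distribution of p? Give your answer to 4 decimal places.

Prior: Beta(8, 7).
Data: 22 successes in 35 trials. The binomial likelihood contributes p^22(1−p)^13, so the posterior is Beta(8+22, 7+13) = Beta(30, 20).
For Beta(a, b) with a, b > 1 the mode is (a−1)/(a+b−2) = 29/48 ≈ 0.6042.

p̂_MAP = 0.6042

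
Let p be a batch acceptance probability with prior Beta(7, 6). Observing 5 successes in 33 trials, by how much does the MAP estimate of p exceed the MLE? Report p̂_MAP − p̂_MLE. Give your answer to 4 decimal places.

Posterior is Beta(12, 34); MAP = (12−1)/(46−2) = 11/44 ≈ 0.25000.
MLE ignores the prior: p̂_MLE = k/n = 5/33 ≈ 0.15152.
Difference = 11/44 − 5/33 = 13/132 ≈ 0.0985.

MAP − MLE = 0.0985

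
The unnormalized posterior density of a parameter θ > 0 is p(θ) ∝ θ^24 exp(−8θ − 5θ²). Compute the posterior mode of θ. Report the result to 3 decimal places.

θ̂_MAP = 1.200

ℓ'(θ) = 24/θ − 8 − 10θ. Setting this to zero and multiplying by θ: 10θ² + 8θ − 24 = 0.
θ = (−8 + √(8² + 4·10·24)) / (2·10) = (−8 + √1024) / 20 = (−8 + 32)/20 = 6/5.
ℓ''(θ) = −24/θ² − 10 < 0, confirming a maximum.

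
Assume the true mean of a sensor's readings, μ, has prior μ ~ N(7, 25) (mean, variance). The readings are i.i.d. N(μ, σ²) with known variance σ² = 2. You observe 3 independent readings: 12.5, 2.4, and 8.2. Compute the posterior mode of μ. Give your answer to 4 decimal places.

μ̂_MAP = 7.6818

n = 3; x̄ = (12.5 + 2.4 + 8.2)/3 = 23.1/3 = 7.7.
For a Normal prior and Normal likelihood with known variance, the posterior is Normal; its mode equals its mean, the precision-weighted average.
Prior precision 1/σ₀² = 1/25 = 0.04; data precision n/σ² = 3/2 = 1.5.
μ̂ = (0.04·7 + 1.5·7.7) / (0.04 + 1.5) = 11.83/1.54 = 169/22 ≈ 7.6818.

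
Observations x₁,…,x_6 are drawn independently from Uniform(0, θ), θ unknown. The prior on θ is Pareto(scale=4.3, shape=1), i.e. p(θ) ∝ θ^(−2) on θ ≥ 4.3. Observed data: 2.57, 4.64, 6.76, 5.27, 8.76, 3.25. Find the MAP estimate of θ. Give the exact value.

θ̂_MAP = 8.76

The Uniform(0, θ) likelihood is θ^(−n) for θ ≥ max(xᵢ), zero otherwise. Here max(xᵢ) = 8.76.
Posterior ∝ θ^(−2) · θ^(−6) = θ^(−8) on θ ≥ max(4.3, 8.76) = 8.76.
This density is strictly decreasing in θ, so the posterior mode lies at the lower boundary of the support.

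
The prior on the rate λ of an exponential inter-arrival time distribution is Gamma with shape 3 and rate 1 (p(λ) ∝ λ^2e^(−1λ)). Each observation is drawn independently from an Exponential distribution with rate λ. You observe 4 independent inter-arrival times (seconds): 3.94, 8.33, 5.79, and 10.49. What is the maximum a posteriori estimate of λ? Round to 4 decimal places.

λ̂_MAP = 0.2030

The Exponential(rate=λ) likelihood is ∝ λ^n e^(−λΣtᵢ). Here n = 4 and Σtᵢ = 3.94 + 8.33 + 5.79 + 10.49 = 28.55.
Posterior ∝ λ^2e^(−1λ) · λ^4e^(−28.55λ) = λ^6e^(−29.55λ), i.e. Gamma(7, 29.55).
Mode = (a−1)/b = 6/29.55 ≈ 0.2030.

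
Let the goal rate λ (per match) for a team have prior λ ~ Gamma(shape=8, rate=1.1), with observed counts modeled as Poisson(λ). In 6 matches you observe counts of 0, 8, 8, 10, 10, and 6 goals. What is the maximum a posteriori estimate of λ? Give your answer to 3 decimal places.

λ̂_MAP = 6.901

Σxᵢ = 0+8+8+10+10+6 = 42, with n = 6.
Posterior ∝ λ^7e^(−1.1λ) · λ^42e^(−6λ) = λ^49e^(−7.1λ), i.e. Gamma(shape=50, rate=7.1).
The mode of a Gamma(a, b) with a ≥ 1 (shape–rate) is (a−1)/b = 49/7.1 ≈ 6.901.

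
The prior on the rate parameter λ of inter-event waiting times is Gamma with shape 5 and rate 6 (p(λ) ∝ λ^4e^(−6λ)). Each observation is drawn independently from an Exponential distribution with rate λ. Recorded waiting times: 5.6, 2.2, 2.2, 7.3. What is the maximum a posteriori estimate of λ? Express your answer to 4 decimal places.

The Exponential(rate=λ) likelihood is ∝ λ^n e^(−λΣtᵢ). Here n = 4 and Σtᵢ = 5.6 + 2.2 + 2.2 + 7.3 = 17.3.
Posterior ∝ λ^4e^(−6λ) · λ^4e^(−17.3λ) = λ^8e^(−23.3λ), i.e. Gamma(9, 23.3).
Mode = (a−1)/b = 8/23.3 ≈ 0.3433.

λ̂_MAP = 0.3433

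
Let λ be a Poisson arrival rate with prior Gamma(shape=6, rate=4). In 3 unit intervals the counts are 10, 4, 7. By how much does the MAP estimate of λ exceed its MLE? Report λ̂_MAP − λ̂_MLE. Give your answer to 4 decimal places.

Σxᵢ = 21. Posterior is Gamma(27, 7); MAP = (27−1)/7 = 26/7 ≈ 3.71429.
MLE = x̄ = 21/3 ≈ 7.00000.
Difference = 26/7 − 21/3 = -23/7 ≈ -3.2857.

MAP − MLE = -3.2857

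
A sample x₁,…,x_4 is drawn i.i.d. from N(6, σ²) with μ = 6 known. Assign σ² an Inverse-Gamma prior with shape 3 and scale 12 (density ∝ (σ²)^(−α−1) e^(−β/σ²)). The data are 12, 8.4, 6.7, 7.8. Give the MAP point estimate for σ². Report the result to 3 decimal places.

σ̂²_MAP = 5.791

Sum of squared deviations about the known mean: SS = (12−6)² + (8.4−6)² + (6.7−6)² + (7.8−6)² = 45.49.
The Normal likelihood contributes (σ²)^(−n/2) exp(−SS/(2σ²)), so the posterior is Inverse-Gamma(α + n/2, β + SS/2) = Inverse-Gamma(5, 34.745).
The mode of Inverse-Gamma(a, b) is b/(a+1) = 34.745/6 ≈ 5.791.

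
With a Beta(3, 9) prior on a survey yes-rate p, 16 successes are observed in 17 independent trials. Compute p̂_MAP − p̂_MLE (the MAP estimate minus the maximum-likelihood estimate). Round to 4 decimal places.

Posterior is Beta(19, 10); MAP = (19−1)/(29−2) = 18/27 ≈ 0.66667.
MLE ignores the prior: p̂_MLE = k/n = 16/17 ≈ 0.94118.
Difference = 18/27 − 16/17 = -14/51 ≈ -0.2745.

MAP − MLE = -0.2745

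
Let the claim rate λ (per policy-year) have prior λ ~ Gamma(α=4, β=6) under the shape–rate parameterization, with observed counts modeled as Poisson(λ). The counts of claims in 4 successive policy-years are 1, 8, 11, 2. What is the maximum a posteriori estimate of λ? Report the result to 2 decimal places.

Σxᵢ = 1+8+11+2 = 22, with n = 4.
Posterior ∝ λ^3e^(−6λ) · λ^22e^(−4λ) = λ^25e^(−10λ), i.e. Gamma(shape=26, rate=10).
The mode of a Gamma(a, b) with a ≥ 1 (shape–rate) is (a−1)/b = 25/10 ≈ 2.50.

λ̂_MAP = 2.50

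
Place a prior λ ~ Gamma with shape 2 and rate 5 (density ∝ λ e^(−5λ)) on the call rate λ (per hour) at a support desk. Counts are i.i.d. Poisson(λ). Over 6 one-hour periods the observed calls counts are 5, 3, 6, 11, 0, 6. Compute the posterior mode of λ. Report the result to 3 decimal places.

λ̂_MAP = 2.909

Σxᵢ = 5+3+6+11+0+6 = 31, with n = 6.
Posterior ∝ λe^(−5λ) · λ^31e^(−6λ) = λ^32e^(−11λ), i.e. Gamma(shape=33, rate=11).
The mode of a Gamma(a, b) with a ≥ 1 (shape–rate) is (a−1)/b = 32/11 ≈ 2.909.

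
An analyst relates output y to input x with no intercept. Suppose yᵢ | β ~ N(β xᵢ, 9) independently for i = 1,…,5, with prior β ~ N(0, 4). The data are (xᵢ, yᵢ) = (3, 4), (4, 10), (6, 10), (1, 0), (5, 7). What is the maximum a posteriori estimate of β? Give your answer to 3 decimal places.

log p(β | y) = −Σ(yᵢ − βxᵢ)²/(2·9) − β²/(2·4) + const.
Setting the derivative to zero: Σxᵢ(yᵢ − βxᵢ)/9 − β/4 = 0, so β = Σxᵢyᵢ / (Σxᵢ² + σ²/τ²).
Σxᵢyᵢ = 3·4 + 4·10 + 6·10 + 1·0 + 5·7 = 147; Σxᵢ² = 87; σ²/τ² = 2.25.
β̂_MAP = 147 / (87 + 2.25) = 147/89.25 ≈ 1.647.

β̂_MAP = 1.647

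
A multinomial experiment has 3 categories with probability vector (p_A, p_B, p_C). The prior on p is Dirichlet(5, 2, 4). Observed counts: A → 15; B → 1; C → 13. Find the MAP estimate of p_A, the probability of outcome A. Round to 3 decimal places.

The posterior is Dirichlet(αᵢ + nᵢ) = Dirichlet(20, 3, 17).
For a Dirichlet(a₁,…,a_K) with all aᵢ > 1, the mode has j-th component (aⱼ − 1)/(Σaᵢ − K).
Here Σaᵢ = 40 and K = 3, so p_A = (20 − 1)/(40 − 3) = 19/37 ≈ 0.514.

MAP estimate of p_A = 0.514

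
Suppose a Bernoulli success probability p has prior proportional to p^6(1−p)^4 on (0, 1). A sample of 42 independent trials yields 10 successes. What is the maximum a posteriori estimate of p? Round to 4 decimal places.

The prior density ∝ p^6(1−p)^4 is the kernel of Beta(7, 5).
Data: 10 successes in 42 trials. The binomial likelihood contributes p^10(1−p)^32, so the posterior is Beta(7+10, 5+32) = Beta(17, 37).
For Beta(a, b) with a, b > 1 the mode is (a−1)/(a+b−2) = 16/52 ≈ 0.3077.

p̂_MAP = 0.3077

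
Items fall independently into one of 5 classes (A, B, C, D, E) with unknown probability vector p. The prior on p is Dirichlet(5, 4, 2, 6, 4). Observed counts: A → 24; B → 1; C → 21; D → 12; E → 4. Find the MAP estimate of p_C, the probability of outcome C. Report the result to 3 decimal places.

The posterior is Dirichlet(αᵢ + nᵢ) = Dirichlet(29, 5, 23, 18, 8).
For a Dirichlet(a₁,…,a_K) with all aᵢ > 1, the mode has j-th component (aⱼ − 1)/(Σaᵢ − K).
Here Σaᵢ = 83 and K = 5, so p_C = (23 − 1)/(83 − 5) = 22/78 ≈ 0.282.

MAP estimate of p_C = 0.282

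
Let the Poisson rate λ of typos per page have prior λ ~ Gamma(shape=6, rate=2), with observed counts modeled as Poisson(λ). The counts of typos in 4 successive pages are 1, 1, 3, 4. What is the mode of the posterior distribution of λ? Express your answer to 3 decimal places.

Σxᵢ = 1+1+3+4 = 9, with n = 4.
Posterior ∝ λ^5e^(−2λ) · λ^9e^(−4λ) = λ^14e^(−6λ), i.e. Gamma(shape=15, rate=6).
The mode of a Gamma(a, b) with a ≥ 1 (shape–rate) is (a−1)/b = 14/6 ≈ 2.333.

λ̂_MAP = 2.333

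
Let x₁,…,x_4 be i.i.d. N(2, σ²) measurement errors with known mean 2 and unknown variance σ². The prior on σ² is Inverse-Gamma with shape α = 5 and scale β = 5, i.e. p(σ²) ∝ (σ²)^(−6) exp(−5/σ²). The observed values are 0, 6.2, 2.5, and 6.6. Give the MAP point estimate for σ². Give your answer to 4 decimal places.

σ̂²_MAP = 3.3156

Sum of squared deviations about the known mean: SS = (0−2)² + (6.2−2)² + (2.5−2)² + (6.6−2)² = 43.05.
The Normal likelihood contributes (σ²)^(−n/2) exp(−SS/(2σ²)), so the posterior is Inverse-Gamma(α + n/2, β + SS/2) = Inverse-Gamma(7, 26.525).
The mode of Inverse-Gamma(a, b) is b/(a+1) = 26.525/8 ≈ 3.3156.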